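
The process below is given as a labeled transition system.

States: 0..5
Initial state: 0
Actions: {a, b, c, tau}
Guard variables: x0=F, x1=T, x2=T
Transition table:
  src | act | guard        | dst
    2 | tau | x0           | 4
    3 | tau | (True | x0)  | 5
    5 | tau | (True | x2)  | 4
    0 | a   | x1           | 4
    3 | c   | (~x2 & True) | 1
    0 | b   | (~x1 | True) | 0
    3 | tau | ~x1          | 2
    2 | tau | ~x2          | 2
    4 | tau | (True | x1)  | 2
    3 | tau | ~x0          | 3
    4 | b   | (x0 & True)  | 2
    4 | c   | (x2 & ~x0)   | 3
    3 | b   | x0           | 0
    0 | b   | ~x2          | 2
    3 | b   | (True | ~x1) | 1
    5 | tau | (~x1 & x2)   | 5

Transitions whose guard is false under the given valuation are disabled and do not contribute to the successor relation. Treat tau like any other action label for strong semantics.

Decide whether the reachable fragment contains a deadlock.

Reach set: {0,1,2,3,4,5}
  0: a→4  b→0  [2 exit(s)]
  1: ∅  [no exit]
  2: ∅  [no exit]
  3: b→1  tau→3  tau→5  [3 exit(s)]
  4: c→3  tau→2  [2 exit(s)]
  5: tau→4  [1 exit(s)]
Path to 1: a·c·b

Answer: DEADLOCK at state 1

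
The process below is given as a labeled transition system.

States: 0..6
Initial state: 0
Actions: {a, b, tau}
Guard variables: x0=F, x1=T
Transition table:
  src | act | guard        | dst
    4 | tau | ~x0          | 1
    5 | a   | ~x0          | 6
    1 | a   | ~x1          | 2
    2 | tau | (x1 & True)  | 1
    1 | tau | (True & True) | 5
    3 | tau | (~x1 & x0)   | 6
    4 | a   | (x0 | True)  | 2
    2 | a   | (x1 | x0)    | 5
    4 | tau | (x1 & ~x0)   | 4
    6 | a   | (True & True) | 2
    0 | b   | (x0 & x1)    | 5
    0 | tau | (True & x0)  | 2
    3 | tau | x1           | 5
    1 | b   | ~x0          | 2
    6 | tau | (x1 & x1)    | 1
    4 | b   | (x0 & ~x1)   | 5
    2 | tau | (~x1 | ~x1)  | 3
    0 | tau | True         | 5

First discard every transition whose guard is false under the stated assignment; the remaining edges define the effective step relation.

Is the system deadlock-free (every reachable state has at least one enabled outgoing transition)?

Reachable = {0,1,2,5,6}
  0: tau→5  [1 exit(s)]
  1: b→2  tau→5  [2 exit(s)]
  2: a→5  tau→1  [2 exit(s)]
  5: a→6  [1 exit(s)]
  6: a→2  tau→1  [2 exit(s)]

Answer: DEADLOCK-FREE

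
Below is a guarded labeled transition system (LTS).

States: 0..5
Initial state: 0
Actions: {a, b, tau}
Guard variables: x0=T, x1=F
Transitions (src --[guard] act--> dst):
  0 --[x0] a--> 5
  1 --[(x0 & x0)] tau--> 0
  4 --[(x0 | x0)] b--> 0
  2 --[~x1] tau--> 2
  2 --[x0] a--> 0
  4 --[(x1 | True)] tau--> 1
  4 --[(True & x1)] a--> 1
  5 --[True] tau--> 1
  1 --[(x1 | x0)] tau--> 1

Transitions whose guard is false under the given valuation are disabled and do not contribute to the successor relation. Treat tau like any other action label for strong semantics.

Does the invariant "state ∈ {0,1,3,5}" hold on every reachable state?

Safe = {0,1,3,5}
Reach set: {0,1,5}
  0: ok
  1: ok
  5: ok

Answer: INVARIANT HOLDS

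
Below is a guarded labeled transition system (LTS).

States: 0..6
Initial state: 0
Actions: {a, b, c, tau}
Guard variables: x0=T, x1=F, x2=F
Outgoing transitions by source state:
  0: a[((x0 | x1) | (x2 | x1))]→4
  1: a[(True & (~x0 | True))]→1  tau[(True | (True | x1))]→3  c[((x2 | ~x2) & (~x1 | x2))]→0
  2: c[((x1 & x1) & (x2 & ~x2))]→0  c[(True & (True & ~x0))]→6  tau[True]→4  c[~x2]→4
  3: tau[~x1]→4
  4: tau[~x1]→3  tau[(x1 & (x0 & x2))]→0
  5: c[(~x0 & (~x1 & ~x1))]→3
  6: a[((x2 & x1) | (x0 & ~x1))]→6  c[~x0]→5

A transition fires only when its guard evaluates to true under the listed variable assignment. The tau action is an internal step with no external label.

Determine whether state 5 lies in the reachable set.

After dropping false guards: 9 live edges.
Layer 0: {0}
Layer 1: {4}  total {0,4}
Layer 2: {3}  total {0,3,4}
Reachable = {0,3,4}

Answer: UNREACHABLE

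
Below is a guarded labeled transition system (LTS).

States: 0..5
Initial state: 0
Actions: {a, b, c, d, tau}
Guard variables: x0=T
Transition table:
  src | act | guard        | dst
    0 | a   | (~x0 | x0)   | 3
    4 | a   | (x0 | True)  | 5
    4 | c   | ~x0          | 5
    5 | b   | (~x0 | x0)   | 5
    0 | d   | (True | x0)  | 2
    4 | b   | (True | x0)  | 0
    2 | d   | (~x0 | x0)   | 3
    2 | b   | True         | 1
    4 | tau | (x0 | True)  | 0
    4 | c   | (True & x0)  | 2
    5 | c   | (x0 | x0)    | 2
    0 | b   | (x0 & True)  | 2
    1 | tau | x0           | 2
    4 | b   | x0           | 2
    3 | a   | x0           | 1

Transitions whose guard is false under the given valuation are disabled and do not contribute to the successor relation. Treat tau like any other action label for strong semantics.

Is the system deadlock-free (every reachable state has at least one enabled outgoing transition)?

R = {0,1,2,3}
  0: a→3  b→2  d→2  [3 exit(s)]
  1: tau→2  [1 exit(s)]
  2: b→1  d→3  [2 exit(s)]
  3: a→1  [1 exit(s)]

Answer: DEADLOCK-FREE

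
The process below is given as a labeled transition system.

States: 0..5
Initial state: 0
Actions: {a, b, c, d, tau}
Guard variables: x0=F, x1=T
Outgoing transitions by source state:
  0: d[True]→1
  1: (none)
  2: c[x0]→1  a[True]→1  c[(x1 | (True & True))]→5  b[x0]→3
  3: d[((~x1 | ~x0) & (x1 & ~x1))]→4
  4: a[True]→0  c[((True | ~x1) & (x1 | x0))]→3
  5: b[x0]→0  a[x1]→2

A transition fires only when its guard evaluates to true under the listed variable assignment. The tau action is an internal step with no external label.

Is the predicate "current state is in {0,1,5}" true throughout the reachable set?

Answer: INVARIANT HOLDS

Analysis:
Allowed set {0,1,5}
Reach set: {0,1}
  0: ✓
  1: ✓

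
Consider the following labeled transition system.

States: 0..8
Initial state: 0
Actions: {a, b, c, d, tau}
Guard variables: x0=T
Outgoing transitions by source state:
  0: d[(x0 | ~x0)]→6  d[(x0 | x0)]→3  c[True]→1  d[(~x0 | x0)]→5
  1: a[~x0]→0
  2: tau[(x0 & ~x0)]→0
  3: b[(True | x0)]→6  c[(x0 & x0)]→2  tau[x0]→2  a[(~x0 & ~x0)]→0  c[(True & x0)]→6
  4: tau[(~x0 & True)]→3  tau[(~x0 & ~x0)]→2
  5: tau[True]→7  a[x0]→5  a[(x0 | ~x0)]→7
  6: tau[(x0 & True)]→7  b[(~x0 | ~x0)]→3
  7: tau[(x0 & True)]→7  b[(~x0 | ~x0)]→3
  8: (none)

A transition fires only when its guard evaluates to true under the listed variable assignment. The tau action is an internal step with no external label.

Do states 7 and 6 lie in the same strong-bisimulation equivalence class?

Answer: BISIMILAR

Trace:
Bisimulation quotient by refinement:
  P[0] = {{0,1,2,3,4,5,6,7,8}}
  P[1] = {{0},{1,2,4,8},{3},{5},{6,7}}
5 equivalence class(es) (converged in 2)
class of 7: {6,7}; class of 6: {6,7}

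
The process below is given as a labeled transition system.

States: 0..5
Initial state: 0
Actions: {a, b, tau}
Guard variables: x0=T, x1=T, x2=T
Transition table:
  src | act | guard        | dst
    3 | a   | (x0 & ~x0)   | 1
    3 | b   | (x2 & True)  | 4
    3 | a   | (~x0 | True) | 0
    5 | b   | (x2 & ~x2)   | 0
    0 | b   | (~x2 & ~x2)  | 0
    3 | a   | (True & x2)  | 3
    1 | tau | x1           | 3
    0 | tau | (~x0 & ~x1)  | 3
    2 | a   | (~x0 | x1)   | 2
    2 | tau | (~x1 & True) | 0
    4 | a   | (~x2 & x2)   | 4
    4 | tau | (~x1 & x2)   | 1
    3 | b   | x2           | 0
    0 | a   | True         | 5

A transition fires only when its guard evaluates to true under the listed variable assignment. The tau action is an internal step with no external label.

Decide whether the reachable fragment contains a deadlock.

Answer: DEADLOCK at state 5

Trace:
Reachable = {0,5}
  0: a→5  [1 out]
  5: ∅  [deadlock]
witness 5: a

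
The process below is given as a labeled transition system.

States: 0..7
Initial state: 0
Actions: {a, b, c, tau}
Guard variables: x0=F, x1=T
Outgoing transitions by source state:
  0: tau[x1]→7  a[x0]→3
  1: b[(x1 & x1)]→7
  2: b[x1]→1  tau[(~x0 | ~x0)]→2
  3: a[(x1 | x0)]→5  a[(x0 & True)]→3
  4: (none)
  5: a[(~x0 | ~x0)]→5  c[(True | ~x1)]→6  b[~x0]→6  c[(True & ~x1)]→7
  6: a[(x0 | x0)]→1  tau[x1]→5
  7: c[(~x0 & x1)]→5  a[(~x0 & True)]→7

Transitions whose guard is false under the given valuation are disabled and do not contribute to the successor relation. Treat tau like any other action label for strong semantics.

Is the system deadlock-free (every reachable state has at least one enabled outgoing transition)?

Answer: DEADLOCK-FREE

Trace:
R = {0,5,6,7}
  0: tau→7  [1 exit(s)]
  5: a→5  b→6  c→6  [3 exit(s)]
  6: tau→5  [1 exit(s)]
  7: a→7  c→5  [2 exit(s)]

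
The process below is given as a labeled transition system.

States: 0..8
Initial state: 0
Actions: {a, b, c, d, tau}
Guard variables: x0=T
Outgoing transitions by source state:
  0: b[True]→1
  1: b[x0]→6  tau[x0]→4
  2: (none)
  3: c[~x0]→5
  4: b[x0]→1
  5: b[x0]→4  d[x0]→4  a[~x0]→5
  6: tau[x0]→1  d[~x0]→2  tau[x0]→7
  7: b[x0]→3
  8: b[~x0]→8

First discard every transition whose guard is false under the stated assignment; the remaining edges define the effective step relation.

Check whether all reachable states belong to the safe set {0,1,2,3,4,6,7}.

Allowed set {0,1,2,3,4,6,7}
Reach set: {0,1,3,4,6,7}
  0: ok
  1: ok
  3: ok
  4: ok
  6: ok
  7: ok

Answer: INVARIANT HOLDS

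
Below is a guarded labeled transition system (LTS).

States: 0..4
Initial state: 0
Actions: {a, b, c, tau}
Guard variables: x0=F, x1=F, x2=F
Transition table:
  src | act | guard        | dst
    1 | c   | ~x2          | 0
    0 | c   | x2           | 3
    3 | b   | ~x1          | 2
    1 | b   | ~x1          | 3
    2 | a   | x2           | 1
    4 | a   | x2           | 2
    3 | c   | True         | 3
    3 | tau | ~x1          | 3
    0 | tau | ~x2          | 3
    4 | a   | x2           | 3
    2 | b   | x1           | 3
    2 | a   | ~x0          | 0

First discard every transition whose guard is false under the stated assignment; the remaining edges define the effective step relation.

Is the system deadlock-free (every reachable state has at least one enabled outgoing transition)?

Reach set: {0,2,3}
  0: tau→3  [1 out]
  2: a→0  [1 out]
  3: b→2  c→3  tau→3  [3 out]

Answer: DEADLOCK-FREE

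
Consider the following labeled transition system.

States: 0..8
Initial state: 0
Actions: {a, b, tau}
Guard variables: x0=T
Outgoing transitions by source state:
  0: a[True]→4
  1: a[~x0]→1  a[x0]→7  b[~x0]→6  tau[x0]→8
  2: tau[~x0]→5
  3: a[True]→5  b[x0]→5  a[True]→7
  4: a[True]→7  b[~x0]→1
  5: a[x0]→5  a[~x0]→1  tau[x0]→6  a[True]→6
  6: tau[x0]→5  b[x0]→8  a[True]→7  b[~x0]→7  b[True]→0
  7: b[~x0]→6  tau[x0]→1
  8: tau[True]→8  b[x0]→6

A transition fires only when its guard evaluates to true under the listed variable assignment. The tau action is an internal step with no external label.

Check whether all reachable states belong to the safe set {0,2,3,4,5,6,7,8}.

Allowed set {0,2,3,4,5,6,7,8}
Reachable = {0,1,4,5,6,7,8}
  0: ✓
  1: ✗ unsafe
  4: ✓
  5: ✓
  6: ✓
  7: ✓
  8: ✓
witness against invariant: a·a·tau → 1

Answer: INVARIANT VIOLATED at state 1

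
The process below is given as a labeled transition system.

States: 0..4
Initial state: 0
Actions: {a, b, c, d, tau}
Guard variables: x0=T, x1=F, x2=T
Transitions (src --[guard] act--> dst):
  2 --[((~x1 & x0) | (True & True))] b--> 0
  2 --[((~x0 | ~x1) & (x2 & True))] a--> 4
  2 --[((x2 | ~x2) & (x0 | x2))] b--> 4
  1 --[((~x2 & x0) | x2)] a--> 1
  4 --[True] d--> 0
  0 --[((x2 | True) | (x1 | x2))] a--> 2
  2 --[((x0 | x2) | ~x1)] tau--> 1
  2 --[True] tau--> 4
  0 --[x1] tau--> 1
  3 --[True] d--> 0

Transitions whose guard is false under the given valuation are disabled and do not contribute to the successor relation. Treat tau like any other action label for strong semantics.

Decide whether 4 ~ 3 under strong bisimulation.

Answer: BISIMILAR

Trace:
Bisimulation quotient by refinement:
  round 0: {{0,1,2,3,4}}
  round 1: {{0,1},{2},{3,4}}
  round 2: {{0},{1},{2},{3,4}}
4 equivalence class(es) (converged in 3)
4∈{3,4}, 3∈{3,4}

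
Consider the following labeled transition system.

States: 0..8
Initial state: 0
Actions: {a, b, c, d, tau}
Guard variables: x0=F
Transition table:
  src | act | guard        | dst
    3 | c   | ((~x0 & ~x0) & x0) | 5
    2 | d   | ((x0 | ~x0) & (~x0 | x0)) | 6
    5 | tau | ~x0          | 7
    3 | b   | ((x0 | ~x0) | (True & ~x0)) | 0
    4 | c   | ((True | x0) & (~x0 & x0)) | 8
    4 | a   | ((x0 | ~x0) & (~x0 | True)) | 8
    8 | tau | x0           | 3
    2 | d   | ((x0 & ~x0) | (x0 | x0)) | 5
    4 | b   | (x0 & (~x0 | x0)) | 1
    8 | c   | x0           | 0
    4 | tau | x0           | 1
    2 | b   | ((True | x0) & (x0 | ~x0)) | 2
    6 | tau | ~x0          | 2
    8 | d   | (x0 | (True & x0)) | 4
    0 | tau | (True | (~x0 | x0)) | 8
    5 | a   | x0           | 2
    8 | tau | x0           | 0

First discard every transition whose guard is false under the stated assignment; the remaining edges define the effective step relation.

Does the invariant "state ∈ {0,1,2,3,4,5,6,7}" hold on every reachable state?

Inv-set: {0,1,2,3,4,5,6,7}
R = {0,8}
  0: ok
  8: outside
counterexample path to 8: tau

Answer: INVARIANT VIOLATED at state 8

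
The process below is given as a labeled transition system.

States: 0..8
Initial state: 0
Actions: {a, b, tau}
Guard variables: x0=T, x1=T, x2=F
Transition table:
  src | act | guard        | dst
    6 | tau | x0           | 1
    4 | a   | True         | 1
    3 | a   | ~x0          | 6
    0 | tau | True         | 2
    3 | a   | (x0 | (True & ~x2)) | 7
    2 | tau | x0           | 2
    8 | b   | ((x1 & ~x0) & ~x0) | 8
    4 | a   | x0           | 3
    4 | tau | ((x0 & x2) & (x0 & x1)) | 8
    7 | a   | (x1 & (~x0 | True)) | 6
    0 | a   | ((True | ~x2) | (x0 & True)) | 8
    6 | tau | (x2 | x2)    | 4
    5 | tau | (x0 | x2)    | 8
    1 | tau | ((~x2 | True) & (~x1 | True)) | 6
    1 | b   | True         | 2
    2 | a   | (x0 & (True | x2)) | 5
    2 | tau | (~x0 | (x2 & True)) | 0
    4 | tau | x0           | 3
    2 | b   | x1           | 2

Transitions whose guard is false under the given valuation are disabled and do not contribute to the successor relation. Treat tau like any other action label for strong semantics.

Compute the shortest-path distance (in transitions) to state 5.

Answer: 2

Working:
BFS to 5:
  depth 0: {0}
  depth 1: {2,8}
  depth 2: {5}
5 enters at depth 2; path tau·a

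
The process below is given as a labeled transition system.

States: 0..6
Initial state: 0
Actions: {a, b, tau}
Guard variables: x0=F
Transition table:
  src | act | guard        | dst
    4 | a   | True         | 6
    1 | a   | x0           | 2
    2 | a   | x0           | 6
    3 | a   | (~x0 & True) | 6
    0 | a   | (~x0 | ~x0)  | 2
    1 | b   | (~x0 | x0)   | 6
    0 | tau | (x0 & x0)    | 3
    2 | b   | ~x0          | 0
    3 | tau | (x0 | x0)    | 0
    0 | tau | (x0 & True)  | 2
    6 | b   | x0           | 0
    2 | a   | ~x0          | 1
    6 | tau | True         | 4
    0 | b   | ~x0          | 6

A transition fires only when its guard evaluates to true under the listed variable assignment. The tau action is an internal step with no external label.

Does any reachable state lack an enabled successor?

Answer: DEADLOCK-FREE

Analysis:
Reach set: {0,1,2,4,6}
  0: a→2  b→6  [2 exit(s)]
  1: b→6  [1 exit(s)]
  2: a→1  b→0  [2 exit(s)]
  4: a→6  [1 exit(s)]
  6: tau→4  [1 exit(s)]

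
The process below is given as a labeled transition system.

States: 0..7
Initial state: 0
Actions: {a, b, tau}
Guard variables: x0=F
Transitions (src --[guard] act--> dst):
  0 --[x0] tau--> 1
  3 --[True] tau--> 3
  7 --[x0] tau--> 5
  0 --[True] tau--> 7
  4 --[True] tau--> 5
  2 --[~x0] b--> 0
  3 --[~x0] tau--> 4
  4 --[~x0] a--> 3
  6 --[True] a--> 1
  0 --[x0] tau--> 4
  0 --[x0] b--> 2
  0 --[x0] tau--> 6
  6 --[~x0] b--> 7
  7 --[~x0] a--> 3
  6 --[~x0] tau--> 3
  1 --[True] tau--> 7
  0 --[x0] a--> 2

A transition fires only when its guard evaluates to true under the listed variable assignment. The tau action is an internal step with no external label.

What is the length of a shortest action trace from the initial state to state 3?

Breadth-first toward 3:
  Layer 0: {0}
  Layer 1: {7}
  Layer 2: {3}
first hit 3 at d=2 via tau·a

Answer: 2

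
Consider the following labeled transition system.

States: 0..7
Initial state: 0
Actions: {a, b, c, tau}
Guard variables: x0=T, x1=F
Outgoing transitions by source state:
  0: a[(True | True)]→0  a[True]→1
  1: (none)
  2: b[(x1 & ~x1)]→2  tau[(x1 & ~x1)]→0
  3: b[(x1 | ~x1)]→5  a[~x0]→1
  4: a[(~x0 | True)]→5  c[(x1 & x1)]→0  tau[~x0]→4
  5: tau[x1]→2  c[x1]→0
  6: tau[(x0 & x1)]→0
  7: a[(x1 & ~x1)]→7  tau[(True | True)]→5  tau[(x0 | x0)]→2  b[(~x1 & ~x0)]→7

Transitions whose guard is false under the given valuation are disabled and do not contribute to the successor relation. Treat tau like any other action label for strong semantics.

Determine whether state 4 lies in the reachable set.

Answer: UNREACHABLE

Analysis:
Guard filter leaves 6 enabled edge(s).
depth 0: {0}
depth 1: {1}  total {0,1}
R = {0,1}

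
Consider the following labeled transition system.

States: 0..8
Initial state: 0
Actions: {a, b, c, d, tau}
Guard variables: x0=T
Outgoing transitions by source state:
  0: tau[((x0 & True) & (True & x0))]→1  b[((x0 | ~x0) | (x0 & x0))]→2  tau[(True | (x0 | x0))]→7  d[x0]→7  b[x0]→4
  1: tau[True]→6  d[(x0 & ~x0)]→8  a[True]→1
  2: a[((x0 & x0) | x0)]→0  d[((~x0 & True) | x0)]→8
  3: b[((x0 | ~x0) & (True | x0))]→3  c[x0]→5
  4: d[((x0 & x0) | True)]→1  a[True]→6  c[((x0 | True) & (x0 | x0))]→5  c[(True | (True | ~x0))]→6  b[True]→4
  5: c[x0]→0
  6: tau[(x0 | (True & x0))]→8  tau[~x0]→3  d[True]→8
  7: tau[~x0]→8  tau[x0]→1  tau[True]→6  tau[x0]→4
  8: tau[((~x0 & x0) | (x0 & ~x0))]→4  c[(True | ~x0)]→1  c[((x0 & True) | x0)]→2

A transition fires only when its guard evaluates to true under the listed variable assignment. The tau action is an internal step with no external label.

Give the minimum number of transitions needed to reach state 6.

Answer: 2

Trace:
BFS to 6:
  L0 = {0}
  L1 = {1,2,4,7}
  L2 = {5,6,8}
first hit 6 at d=2 via b·a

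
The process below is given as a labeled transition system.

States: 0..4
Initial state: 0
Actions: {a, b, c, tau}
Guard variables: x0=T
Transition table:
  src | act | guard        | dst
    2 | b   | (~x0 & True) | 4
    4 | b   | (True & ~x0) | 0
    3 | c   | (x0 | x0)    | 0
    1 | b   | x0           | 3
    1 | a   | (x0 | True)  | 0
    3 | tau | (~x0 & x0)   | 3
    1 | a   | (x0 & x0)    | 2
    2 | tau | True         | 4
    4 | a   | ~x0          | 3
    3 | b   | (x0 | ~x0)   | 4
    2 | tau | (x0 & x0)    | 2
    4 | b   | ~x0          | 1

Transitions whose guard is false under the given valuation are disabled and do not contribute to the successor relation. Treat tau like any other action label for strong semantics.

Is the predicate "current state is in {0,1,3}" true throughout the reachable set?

Allowed set {0,1,3}
Reach set: {0}
  0: ✓

Answer: INVARIANT HOLDS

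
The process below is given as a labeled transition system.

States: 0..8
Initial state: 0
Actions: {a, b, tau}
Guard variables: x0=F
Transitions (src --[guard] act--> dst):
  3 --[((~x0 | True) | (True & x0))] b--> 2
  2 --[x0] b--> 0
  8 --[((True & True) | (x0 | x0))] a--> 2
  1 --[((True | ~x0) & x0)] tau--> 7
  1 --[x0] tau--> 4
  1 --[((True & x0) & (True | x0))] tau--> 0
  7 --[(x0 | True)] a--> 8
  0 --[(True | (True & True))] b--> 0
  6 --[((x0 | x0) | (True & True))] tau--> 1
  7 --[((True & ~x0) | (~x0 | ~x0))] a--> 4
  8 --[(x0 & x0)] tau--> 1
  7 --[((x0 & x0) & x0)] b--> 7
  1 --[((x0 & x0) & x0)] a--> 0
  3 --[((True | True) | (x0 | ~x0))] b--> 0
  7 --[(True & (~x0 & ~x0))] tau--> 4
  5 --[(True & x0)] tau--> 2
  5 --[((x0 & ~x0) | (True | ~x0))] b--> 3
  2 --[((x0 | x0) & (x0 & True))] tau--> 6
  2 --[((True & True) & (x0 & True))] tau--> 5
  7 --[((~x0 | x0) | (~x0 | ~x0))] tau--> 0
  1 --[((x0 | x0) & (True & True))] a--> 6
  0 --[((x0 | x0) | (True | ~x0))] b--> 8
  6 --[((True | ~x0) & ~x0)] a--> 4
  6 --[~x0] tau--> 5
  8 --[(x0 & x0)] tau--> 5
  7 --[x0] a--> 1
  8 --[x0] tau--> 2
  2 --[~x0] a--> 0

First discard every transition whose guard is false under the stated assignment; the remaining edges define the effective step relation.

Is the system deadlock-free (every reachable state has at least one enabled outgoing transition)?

Reach set: {0,2,8}
  0: b→0  b→8  [deg 2]
  2: a→0  [deg 1]
  8: a→2  [deg 1]

Answer: DEADLOCK-FREE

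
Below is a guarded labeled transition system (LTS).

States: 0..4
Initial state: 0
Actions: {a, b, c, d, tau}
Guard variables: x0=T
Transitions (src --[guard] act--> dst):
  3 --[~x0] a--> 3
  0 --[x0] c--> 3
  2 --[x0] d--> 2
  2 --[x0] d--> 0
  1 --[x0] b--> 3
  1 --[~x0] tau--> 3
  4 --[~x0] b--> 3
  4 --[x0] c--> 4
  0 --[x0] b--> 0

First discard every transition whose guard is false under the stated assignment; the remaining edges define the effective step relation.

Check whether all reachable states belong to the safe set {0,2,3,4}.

Answer: INVARIANT HOLDS

Trace:
Allowed set {0,2,3,4}
Reach set: {0,3}
  0: safe
  3: safe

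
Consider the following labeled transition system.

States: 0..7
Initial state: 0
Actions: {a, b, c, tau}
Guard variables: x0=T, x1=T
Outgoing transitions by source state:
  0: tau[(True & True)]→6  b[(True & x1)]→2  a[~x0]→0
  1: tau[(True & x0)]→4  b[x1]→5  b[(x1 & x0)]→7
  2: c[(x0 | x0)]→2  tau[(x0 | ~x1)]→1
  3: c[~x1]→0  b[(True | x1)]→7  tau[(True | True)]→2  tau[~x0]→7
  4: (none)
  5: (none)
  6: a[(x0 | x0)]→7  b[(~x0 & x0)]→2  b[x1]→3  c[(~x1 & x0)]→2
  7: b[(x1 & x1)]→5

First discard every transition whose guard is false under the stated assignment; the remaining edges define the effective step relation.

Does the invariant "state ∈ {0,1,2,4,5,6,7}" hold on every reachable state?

Safe = {0,1,2,4,5,6,7}
Reachable = {0,1,2,3,4,5,6,7}
  0: ok
  1: ok
  2: ok
  3: VIOLATES
  4: ok
  5: ok
  6: ok
  7: ok
reach 3 via tau·b — violates

Answer: INVARIANT VIOLATED at state 3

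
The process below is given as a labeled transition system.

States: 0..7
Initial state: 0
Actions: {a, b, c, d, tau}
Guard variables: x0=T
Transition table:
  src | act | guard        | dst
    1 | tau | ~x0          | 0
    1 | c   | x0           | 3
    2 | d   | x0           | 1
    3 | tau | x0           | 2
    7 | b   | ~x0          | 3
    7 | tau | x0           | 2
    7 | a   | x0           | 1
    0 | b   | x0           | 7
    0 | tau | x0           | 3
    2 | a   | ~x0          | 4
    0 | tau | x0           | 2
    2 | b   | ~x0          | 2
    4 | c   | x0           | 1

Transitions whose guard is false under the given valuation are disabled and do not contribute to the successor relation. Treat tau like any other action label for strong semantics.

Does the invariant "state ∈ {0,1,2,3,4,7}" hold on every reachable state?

Answer: INVARIANT HOLDS

Trace:
Safe = {0,1,2,3,4,7}
Reach set: {0,1,2,3,7}
  0: ok
  1: ok
  2: ok
  3: ok
  7: ok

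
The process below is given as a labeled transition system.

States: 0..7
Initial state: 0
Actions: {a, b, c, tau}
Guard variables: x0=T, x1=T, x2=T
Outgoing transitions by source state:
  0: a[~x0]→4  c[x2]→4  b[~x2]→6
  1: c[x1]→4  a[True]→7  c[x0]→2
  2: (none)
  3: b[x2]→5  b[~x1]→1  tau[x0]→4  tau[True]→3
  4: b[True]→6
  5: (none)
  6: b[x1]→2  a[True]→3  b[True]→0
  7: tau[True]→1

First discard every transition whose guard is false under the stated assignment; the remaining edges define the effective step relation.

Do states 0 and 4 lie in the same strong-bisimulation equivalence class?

Answer: NOT BISIMILAR

Analysis:
Bisimulation quotient by refinement:
  P[0] = {{0,1,2,3,4,5,6,7}}
  P[1] = {{0},{1},{2,5},{3},{4},{6},{7}}
stable after 2 split(s): 7 block(s)
0∈{0}, 4∈{4}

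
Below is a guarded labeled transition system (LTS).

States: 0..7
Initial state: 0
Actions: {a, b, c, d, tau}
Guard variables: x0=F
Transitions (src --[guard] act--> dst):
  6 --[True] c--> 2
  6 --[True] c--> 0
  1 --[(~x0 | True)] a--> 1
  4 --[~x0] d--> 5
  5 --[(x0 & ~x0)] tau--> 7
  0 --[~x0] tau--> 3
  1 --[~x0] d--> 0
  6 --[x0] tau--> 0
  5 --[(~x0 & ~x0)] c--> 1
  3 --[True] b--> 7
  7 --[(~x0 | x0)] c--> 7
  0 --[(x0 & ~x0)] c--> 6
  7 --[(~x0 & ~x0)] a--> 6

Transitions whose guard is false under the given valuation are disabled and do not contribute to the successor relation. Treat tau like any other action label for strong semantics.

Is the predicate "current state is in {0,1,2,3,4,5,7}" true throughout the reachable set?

Answer: INVARIANT VIOLATED at state 6

Trace:
Inv-set: {0,1,2,3,4,5,7}
Reach set: {0,2,3,6,7}
  0: ok
  2: ok
  3: ok
  6: VIOLATES
  7: ok
witness against invariant: tau·b·a → 6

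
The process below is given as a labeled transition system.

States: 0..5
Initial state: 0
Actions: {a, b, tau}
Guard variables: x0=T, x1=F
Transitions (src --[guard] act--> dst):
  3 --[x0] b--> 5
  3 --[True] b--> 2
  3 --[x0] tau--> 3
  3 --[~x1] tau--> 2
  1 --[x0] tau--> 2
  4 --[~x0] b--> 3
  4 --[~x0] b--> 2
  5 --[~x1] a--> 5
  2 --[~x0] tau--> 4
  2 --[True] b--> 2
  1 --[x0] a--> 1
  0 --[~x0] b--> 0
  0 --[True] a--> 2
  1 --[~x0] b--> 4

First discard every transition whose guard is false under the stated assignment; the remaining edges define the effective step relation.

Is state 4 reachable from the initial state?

Answer: UNREACHABLE

Analysis:
9 transition(s) survive guard evaluation.
L0 = {0}
L1 = {2}  cumulative {0,2}
Reachable = {0,2}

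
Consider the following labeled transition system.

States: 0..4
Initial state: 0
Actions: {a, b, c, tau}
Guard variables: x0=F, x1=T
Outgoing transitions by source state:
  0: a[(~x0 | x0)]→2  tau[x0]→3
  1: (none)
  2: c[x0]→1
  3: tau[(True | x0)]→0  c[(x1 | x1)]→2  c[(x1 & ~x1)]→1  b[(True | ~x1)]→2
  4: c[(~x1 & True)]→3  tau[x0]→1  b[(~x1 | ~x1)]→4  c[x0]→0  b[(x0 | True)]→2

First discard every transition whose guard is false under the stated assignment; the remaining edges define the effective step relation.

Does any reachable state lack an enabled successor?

Answer: DEADLOCK at state 2

Working:
Reach set: {0,2}
  0: a→2  [1 exit(s)]
  2: ∅  [STUCK]
Path to 2: a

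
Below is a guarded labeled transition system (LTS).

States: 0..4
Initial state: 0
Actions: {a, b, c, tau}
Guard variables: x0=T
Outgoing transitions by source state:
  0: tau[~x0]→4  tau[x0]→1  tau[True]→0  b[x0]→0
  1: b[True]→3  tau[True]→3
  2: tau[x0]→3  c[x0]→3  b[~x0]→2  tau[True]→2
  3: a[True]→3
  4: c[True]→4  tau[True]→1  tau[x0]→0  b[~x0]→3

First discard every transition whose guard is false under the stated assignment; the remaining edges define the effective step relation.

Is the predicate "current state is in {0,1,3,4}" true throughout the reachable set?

Allowed set {0,1,3,4}
Reach set: {0,1,3}
  0: ✓
  1: ✓
  3: ✓

Answer: INVARIANT HOLDS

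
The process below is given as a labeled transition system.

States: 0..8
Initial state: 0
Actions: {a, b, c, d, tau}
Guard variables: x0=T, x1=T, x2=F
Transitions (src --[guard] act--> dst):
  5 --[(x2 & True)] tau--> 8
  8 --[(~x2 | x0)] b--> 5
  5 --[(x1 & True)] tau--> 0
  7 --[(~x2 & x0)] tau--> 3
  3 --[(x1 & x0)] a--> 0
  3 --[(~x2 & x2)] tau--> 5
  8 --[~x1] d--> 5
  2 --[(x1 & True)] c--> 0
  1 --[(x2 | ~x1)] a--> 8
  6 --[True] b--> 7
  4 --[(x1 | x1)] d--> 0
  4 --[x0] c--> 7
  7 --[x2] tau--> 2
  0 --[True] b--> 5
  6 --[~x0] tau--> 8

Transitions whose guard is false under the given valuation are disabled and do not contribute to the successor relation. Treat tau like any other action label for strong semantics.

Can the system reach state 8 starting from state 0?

Answer: UNREACHABLE

Analysis:
After dropping false guards: 9 live edges.
Layer 0: {0}
Layer 1: {5}  total {0,5}
R = {0,5}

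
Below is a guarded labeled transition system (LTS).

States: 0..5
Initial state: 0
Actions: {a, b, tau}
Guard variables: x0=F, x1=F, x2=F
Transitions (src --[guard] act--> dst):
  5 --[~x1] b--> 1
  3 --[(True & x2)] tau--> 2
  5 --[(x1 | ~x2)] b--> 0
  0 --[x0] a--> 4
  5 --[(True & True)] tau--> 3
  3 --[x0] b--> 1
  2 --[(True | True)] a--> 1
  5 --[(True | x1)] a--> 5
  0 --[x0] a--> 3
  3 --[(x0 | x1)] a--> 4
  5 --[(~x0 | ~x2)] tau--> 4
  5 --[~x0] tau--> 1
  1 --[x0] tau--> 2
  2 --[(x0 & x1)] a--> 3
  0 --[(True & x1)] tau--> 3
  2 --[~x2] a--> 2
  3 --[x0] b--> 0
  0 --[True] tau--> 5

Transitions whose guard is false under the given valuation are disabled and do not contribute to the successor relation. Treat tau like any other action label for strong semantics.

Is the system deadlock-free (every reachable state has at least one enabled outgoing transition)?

Reach set: {0,1,3,4,5}
  0: tau→5  [1 exit(s)]
  1: ∅  [STUCK]
  3: ∅  [STUCK]
  4: ∅  [STUCK]
  5: a→5  b→0  b→1  tau→1  tau→3  tau→4  [6 exit(s)]
witness 1: tau·b

Answer: DEADLOCK at state 1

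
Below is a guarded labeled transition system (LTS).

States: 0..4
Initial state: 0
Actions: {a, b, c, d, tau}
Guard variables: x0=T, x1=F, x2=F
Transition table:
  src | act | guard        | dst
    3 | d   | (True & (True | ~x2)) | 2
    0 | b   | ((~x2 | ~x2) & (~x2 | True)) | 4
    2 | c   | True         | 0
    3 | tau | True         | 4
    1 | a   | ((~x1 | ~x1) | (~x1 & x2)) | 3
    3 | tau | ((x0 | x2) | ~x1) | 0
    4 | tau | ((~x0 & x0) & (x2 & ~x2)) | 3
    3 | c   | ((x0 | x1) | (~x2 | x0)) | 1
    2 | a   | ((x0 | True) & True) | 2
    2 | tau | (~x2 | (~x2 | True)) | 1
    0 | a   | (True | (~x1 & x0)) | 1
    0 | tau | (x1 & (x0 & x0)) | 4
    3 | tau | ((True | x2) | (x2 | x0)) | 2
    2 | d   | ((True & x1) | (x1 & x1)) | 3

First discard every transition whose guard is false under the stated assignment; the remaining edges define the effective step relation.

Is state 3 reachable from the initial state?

11 transition(s) survive guard evaluation.
L0 = {0}
L1 = {1,4}  total {0,1,4}
L2 = {3}  total {0,1,3,4}
L3 = {2}  total {0,1,2,3,4}
R = {0,1,2,3,4}
Path to 3: a·a

Answer: REACHABLE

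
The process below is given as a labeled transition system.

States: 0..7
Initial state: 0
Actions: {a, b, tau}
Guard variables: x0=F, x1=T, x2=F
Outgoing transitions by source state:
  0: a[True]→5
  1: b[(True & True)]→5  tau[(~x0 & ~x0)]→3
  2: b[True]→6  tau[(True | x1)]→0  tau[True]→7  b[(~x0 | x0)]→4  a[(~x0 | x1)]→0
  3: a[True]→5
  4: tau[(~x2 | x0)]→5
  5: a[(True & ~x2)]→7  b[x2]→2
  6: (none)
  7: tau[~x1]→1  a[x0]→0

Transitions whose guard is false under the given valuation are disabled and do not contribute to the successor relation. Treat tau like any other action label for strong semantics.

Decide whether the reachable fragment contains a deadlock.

Reachable = {0,5,7}
  0: a→5  [1 exit(s)]
  5: a→7  [1 exit(s)]
  7: ∅  [STUCK]
witness 7: a·a

Answer: DEADLOCK at state 7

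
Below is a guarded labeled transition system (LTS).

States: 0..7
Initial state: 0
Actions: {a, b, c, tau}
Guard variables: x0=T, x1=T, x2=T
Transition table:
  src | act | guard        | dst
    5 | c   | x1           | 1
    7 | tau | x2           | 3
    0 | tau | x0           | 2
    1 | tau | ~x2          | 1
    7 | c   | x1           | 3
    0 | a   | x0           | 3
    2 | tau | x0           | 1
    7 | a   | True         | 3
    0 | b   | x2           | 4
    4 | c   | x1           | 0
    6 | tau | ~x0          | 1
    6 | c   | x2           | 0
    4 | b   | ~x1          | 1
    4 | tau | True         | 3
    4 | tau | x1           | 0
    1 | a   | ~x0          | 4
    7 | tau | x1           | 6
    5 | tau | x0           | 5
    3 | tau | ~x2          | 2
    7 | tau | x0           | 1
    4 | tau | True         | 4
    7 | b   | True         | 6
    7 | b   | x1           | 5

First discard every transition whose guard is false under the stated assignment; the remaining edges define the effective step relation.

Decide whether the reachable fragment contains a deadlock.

Reach set: {0,1,2,3,4}
  0: a→3  b→4  tau→2  [3 exit(s)]
  1: ∅  [no exit]
  2: tau→1  [1 exit(s)]
  3: ∅  [no exit]
  4: c→0  tau→0  tau→3  tau→4  [4 exit(s)]
witness 1: tau·tau

Answer: DEADLOCK at state 1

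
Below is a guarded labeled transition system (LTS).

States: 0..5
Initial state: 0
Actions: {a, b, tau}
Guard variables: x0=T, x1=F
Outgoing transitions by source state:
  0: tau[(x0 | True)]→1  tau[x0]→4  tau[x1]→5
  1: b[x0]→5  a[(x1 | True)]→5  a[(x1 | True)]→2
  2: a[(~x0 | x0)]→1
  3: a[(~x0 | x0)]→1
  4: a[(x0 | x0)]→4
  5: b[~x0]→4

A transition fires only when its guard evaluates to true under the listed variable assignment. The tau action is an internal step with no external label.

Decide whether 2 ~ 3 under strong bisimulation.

Answer: BISIMILAR

Working:
Bisimulation quotient by refinement:
  π0 = {{0,1,2,3,4,5}}
  π1 = {{0},{1},{2,3,4},{5}}
  π2 = {{0},{1},{2,3},{4},{5}}
stable after 3 split(s): 5 block(s)
[2]={2,3}  [3]={2,3}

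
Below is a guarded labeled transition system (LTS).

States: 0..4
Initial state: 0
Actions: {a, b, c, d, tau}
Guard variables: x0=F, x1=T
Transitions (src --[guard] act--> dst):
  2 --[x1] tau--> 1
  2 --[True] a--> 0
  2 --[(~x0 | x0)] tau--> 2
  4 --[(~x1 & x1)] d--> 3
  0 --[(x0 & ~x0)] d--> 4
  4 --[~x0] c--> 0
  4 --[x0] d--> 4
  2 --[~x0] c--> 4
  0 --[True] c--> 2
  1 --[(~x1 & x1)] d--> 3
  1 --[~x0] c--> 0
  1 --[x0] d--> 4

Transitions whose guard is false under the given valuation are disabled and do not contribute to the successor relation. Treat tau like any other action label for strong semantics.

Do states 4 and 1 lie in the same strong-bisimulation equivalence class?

Bisimulation quotient by refinement:
  π0 = {{0,1,2,3,4}}
  π1 = {{0,1,4},{2},{3}}
  π2 = {{0},{1,4},{2},{3}}
4 equivalence class(es) (converged in 3)
4∈{1,4}, 1∈{1,4}

Answer: BISIMILAR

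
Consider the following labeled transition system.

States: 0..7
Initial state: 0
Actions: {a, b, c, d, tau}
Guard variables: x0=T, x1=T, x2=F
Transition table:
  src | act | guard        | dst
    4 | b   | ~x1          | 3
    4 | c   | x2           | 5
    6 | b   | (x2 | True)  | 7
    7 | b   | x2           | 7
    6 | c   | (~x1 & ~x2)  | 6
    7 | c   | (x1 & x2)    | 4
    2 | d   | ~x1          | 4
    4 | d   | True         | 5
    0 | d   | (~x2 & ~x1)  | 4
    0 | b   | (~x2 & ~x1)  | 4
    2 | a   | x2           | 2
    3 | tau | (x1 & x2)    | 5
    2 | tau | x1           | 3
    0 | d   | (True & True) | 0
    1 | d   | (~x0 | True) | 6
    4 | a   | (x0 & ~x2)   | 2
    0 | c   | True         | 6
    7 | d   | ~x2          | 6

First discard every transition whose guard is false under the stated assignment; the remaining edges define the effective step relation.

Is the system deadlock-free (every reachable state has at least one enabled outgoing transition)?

R = {0,6,7}
  0: c→6  d→0  [deg 2]
  6: b→7  [deg 1]
  7: d→6  [deg 1]

Answer: DEADLOCK-FREE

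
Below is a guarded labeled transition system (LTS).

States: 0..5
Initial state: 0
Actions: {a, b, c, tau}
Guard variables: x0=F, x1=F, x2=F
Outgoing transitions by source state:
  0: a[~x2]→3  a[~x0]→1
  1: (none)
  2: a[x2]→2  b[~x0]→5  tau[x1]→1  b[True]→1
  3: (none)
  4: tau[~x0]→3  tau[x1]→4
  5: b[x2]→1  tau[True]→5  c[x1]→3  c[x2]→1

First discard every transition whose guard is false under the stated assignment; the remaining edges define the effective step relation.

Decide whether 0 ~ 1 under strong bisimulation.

Answer: NOT BISIMILAR

Analysis:
Compute ~ classes (split until stable):
  round 0: {{0,1,2,3,4,5}}
  round 1: {{0},{1,3},{2},{4,5}}
  round 2: {{0},{1,3},{2},{4},{5}}
5 equivalence class(es) (converged in 3)
0∈{0}, 1∈{1,3}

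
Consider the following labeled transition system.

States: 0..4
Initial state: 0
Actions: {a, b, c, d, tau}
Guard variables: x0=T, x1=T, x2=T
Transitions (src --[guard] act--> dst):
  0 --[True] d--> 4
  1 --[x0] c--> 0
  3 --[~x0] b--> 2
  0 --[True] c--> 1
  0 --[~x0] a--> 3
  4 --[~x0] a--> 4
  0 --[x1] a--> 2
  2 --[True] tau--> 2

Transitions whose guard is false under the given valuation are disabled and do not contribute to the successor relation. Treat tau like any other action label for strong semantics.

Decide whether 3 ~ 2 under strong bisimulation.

Bisimulation quotient by refinement:
  P[0] = {{0,1,2,3,4}}
  P[1] = {{0},{1},{2},{3,4}}
4 equivalence class(es) (converged in 2)
class of 3: {3,4}; class of 2: {2}

Answer: NOT BISIMILAR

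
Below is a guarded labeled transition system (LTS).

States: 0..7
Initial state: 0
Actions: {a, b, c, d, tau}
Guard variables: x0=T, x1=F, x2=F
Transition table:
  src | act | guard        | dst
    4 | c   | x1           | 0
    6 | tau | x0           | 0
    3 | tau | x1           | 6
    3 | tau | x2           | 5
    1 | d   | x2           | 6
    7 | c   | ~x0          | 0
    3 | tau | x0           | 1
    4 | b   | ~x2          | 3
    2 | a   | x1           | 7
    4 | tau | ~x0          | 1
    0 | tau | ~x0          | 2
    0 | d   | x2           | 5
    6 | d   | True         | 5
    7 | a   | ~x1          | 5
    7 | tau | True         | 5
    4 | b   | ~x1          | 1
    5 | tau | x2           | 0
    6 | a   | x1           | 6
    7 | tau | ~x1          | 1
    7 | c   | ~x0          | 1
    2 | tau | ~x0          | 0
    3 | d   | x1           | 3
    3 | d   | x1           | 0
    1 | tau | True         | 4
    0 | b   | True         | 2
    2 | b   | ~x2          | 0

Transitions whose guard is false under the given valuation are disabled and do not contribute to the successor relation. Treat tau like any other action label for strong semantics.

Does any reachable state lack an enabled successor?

R = {0,2}
  0: b→2  [1 out]
  2: b→0  [1 out]

Answer: DEADLOCK-FREE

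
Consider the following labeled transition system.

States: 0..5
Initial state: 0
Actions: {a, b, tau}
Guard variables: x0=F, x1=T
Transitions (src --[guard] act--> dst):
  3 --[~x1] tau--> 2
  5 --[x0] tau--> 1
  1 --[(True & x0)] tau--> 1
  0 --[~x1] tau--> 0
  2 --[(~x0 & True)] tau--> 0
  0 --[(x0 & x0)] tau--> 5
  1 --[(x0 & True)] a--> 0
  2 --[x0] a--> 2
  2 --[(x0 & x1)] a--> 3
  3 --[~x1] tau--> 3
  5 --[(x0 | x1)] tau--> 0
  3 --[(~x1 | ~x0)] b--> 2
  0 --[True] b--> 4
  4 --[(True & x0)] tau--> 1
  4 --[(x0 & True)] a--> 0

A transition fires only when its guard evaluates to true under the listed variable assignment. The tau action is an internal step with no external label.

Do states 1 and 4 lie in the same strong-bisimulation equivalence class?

Compute ~ classes (split until stable):
  round 0: {{0,1,2,3,4,5}}
  round 1: {{0,3},{1,4},{2,5}}
  round 2: {{0},{1,4},{2,5},{3}}
stable after 3 split(s): 4 block(s)
[1]={1,4}  [4]={1,4}

Answer: BISIMILAR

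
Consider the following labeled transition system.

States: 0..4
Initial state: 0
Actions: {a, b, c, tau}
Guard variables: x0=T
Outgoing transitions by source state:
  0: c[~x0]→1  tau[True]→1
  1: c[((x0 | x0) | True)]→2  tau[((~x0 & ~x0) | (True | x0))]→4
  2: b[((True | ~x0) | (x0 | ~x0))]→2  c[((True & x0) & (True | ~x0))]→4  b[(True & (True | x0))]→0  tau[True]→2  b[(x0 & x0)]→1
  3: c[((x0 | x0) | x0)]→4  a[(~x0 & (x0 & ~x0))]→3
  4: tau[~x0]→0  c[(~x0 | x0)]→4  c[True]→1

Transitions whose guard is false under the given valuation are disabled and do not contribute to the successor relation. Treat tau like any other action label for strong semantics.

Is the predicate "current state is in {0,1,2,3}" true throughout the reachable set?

Inv-set: {0,1,2,3}
Reachable = {0,1,2,4}
  0: ok
  1: ok
  2: ok
  4: ✗ unsafe
reach 4 via tau·tau — violates

Answer: INVARIANT VIOLATED at state 4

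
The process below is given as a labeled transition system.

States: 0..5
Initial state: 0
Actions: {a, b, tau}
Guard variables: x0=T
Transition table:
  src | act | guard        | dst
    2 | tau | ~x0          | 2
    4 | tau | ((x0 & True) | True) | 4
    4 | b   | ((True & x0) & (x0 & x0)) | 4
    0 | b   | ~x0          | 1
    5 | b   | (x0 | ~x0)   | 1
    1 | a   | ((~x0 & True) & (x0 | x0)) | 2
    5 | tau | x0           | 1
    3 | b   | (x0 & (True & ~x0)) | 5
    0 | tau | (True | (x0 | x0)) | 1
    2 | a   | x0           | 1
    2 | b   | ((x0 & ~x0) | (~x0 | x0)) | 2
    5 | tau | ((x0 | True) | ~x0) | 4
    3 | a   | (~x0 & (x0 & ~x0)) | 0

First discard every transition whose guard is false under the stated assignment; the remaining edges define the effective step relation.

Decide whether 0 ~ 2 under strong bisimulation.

Answer: NOT BISIMILAR

Trace:
Compute ~ classes (split until stable):
  round 0: {{0,1,2,3,4,5}}
  round 1: {{0},{1,3},{2},{4,5}}
  round 2: {{0},{1,3},{2},{4},{5}}
5 equivalence class(es) (converged in 3)
[0]={0}  [2]={2}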